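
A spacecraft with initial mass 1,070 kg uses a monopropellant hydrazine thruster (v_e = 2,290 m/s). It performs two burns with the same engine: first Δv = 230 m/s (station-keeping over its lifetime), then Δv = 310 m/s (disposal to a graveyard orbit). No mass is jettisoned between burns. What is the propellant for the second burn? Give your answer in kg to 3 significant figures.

propellant for the second burn ≈ 123 kg

After the first burn: m = 1070 × exp(−230/2290.0) = 1070 × 0.90444 = 967.751 kg.
After the second burn: m = 967.751 × exp(−310/2290.0) = 967.751 × 0.87339 = 845.224 kg.
Second-burn propellant = 967.751 − 845.224 = 122.527 kg.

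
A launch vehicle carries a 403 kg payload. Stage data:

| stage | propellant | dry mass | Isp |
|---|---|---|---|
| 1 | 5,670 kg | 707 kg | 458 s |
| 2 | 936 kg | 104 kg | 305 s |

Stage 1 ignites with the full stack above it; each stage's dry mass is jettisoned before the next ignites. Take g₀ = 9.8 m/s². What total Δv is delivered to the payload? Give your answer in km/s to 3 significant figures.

Δv ≈ 8.92 km/s

Ignition mass of stage 1 = 5,670+707 + 936+104 + 403 = 7,820 kg.
Stage 1: m₀ = 7,820 kg, m_f = 7,820 − 5,670 = 2,150 kg; Δv = 458×9.8×ln(3.637) = 4488.4×1.2912 ≈ 5795 m/s.
Stage 2: m₀ = 1,443 kg, m_f = 1,443 − 936 = 507 kg; Δv = 305×9.8×ln(2.846) = 2989.0×1.0460 ≈ 3126 m/s.
Total Δv = 5795 + 3126 = 8921 m/s.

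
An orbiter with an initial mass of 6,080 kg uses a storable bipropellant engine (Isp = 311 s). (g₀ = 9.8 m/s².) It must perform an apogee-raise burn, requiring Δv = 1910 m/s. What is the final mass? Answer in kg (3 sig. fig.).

final mass ≈ 3250 kg

v_e = Isp · g₀ = 311 × 9.8 = 3047.8 m/s.
Using Δv = v_e ln(m₀/m_f): m₀/m_f = exp(Δv / v_e) = exp(1910 / 3047.8) = exp(0.6267) = 1.8714.
m_f = m₀ / 1.8714 = 6,080 / 1.8714 = 3,248.9 kg.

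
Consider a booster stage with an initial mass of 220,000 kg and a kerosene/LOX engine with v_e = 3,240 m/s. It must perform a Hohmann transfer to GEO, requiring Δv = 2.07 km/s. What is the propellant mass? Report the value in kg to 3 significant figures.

propellant mass ≈ 104000 kg

Rocket equation: m₀/m_f = exp(Δv / v_e) = exp(2070 / 3240.0) = exp(0.6389) = 1.8944.
m_f = 220,000 / 1.8944 = 116,132 kg, so propellant = m₀ − m_f = 220,000 − 116,132 = 103,868 kg.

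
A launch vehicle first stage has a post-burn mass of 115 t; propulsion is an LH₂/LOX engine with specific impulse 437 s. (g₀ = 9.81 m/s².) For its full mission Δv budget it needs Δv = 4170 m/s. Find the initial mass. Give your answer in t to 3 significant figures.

initial mass ≈ 304 t

v_e = Isp · g₀ = 437 × 9.81 = 4287.0 m/s.
m₀/m_f = exp(Δv / v_e) = exp(4170 / 4287.0) = exp(0.9727) = 2.6451.
m₀ = m_f × 2.6451 = 115 × 2.6451 = 304.187 t.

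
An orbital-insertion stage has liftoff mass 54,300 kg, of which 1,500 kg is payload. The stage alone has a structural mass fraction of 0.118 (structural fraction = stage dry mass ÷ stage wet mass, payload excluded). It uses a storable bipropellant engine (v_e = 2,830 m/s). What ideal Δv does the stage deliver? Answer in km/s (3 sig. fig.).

Δv ≈ 5.52 km/s

Stage wet mass = m₀ − payload = 54,300 − 1,500 = 52,800 kg.
Stage dry mass = ε × stage wet mass = 0.118 × 52,800 = 6,230.4 kg.
Burnout mass m_f = stage dry + payload = 6,230.4 + 1,500 = 7,730.4 kg.
Rocket equation: Δv = v_e · ln(54,300/7,730.4) = 2830.0 × ln(7.024) = 2830.0 × 1.9494 ≈ 5517 m/s.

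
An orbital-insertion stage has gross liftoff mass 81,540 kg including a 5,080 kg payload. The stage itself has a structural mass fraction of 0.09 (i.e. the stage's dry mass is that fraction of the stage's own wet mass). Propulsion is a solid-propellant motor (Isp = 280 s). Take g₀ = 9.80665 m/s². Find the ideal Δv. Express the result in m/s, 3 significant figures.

Δv ≈ 5270 m/s

Stage wet mass = m₀ − payload = 81,540 − 5,080 = 76,460 kg.
Stage dry mass = ε × stage wet mass = 0.09 × 76,460 = 6,881.4 kg.
Burnout mass m_f = stage dry + payload = 6,881.4 + 5,080 = 11,961.4 kg.
v_e = Isp · g₀ = 280 × 9.80665 = 2745.9 m/s.
By the Tsiolkovsky rocket equation, Δv = v_e · ln(81,540/11,961.4) = 2745.9 × ln(6.817) = 2745.9 × 1.9194 ≈ 5270 m/s.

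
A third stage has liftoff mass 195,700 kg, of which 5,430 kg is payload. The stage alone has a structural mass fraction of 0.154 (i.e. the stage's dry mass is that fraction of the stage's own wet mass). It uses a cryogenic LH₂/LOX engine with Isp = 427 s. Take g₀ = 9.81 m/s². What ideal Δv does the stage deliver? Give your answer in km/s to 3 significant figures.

Stage wet mass = m₀ − payload = 195,700 − 5,430 = 190,270 kg.
Stage dry mass = ε × stage wet mass = 0.154 × 190,270 = 29,301.6 kg.
Burnout mass m_f = stage dry + payload = 29,301.6 + 5,430 = 34,731.6 kg.
v_e = Isp · g₀ = 427 × 9.81 = 4188.9 m/s.
Δv = v_e · ln(195,700/34,731.6) = 4188.9 × ln(5.635) = 4188.9 × 1.7289 ≈ 7242 m/s.

Δv ≈ 7.24 km/s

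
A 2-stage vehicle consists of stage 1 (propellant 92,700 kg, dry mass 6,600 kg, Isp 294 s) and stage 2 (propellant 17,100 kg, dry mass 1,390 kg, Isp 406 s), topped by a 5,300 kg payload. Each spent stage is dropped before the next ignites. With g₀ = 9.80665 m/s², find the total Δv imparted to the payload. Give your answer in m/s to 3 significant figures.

Δv ≈ 9080 m/s

Ignition mass of stage 1 = 92,700+6,600 + 17,100+1,390 + 5,300 = 123,090 kg.
Stage 1: m₀ = 123,090 kg, m_f = 123,090 − 92,700 = 30,390 kg; Δv = 294×9.80665×ln(4.05) = 2883.2×1.3988 ≈ 4033 m/s.
Stage 2: m₀ = 23,790 kg, m_f = 23,790 − 17,100 = 6,690 kg; Δv = 406×9.80665×ln(3.556) = 3981.5×1.2687 ≈ 5051 m/s.
Total Δv = 4033 + 5051 = 9084 m/s.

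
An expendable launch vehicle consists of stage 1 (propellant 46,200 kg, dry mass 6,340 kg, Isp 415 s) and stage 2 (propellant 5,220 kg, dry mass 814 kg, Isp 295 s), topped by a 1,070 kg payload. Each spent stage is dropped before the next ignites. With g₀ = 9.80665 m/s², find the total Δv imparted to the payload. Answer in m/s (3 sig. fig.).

Δv ≈ 9900 m/s

Ignition mass of stage 1 = 46,200+6,340 + 5,220+814 + 1,070 = 59,644 kg.
Stage 1: m₀ = 59,644 kg, m_f = 59,644 − 46,200 = 13,444 kg; Δv = 415×9.80665×ln(4.436) = 4069.8×1.4899 ≈ 6063 m/s.
Stage 2: m₀ = 7,104 kg, m_f = 7,104 − 5,220 = 1,884 kg; Δv = 295×9.80665×ln(3.771) = 2893.0×1.3273 ≈ 3840 m/s.
Total Δv = 6063 + 3840 = 9903 m/s.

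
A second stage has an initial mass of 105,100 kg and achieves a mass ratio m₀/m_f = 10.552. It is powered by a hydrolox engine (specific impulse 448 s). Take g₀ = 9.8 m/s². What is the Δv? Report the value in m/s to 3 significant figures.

v_e = Isp · g₀ = 448 × 9.8 = 4390.4 m/s.
Rocket equation: Δv = v_e · ln(10.552) = 4390.4 × 2.3563 ≈ 10345.2 m/s.

Δv ≈ 10300 m/s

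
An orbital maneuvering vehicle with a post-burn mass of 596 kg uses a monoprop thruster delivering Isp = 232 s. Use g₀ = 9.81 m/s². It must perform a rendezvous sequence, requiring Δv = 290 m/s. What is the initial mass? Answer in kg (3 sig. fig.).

initial mass ≈ 677 kg

v_e = Isp · g₀ = 232 × 9.81 = 2275.9 m/s.
By the Tsiolkovsky rocket equation, m₀/m_f = exp(Δv / v_e) = exp(290 / 2275.9) = exp(0.1274) = 1.1359.
m₀ = m_f × 1.1359 = 596 × 1.1359 = 676.996 kg.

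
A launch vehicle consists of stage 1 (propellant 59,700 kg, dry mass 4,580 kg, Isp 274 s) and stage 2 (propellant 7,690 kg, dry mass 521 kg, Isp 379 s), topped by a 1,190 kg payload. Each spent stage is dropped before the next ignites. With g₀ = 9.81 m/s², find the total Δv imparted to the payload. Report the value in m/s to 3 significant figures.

Δv ≈ 10800 m/s

Ignition mass of stage 1 = 59,700+4,580 + 7,690+521 + 1,190 = 73,681 kg.
Stage 1: m₀ = 73,681 kg, m_f = 73,681 − 59,700 = 13,981 kg; Δv = 274×9.81×ln(5.27) = 2687.9×1.6620 ≈ 4467 m/s.
Stage 2: m₀ = 9,401 kg, m_f = 9,401 − 7,690 = 1,711 kg; Δv = 379×9.81×ln(5.494) = 3718.0×1.7037 ≈ 6334 m/s.
Total Δv = 4467 + 6334 = 10801 m/s.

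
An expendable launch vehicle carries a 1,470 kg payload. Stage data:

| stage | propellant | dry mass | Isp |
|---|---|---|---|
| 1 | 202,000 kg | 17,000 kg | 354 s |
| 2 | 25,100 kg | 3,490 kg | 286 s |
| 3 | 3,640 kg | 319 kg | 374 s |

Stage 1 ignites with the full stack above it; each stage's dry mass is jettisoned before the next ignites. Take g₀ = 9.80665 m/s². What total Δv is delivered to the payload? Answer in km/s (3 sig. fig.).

Ignition mass of stage 1 = 202,000+17,000 + 25,100+3,490 + 3,640+319 + 1,470 = 253,019 kg.
Stage 1: m₀ = 253,019 kg, m_f = 253,019 − 202,000 = 51,019 kg; Δv = 354×9.80665×ln(4.959) = 3471.6×1.6013 ≈ 5559 m/s.
Stage 2: m₀ = 34,019 kg, m_f = 34,019 − 25,100 = 8,919 kg; Δv = 286×9.80665×ln(3.814) = 2804.7×1.3387 ≈ 3755 m/s.
Stage 3: m₀ = 5,429 kg, m_f = 5,429 − 3,640 = 1,789 kg; Δv = 374×9.80665×ln(3.035) = 3667.7×1.1101 ≈ 4071 m/s.
Total Δv = 5559 + 3755 + 4071 = 13385 m/s.

Δv ≈ 13.4 km/s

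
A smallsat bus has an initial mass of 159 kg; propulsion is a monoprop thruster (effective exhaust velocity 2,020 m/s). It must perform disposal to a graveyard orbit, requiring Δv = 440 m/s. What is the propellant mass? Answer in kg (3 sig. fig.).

propellant mass ≈ 31.1 kg

Rocket equation: m₀/m_f = exp(Δv / v_e) = exp(440 / 2020.0) = exp(0.2178) = 1.2434.
m_f = 159 / 1.2434 = 127.875 kg, so propellant = m₀ − m_f = 159 − 127.875 = 31.125 kg.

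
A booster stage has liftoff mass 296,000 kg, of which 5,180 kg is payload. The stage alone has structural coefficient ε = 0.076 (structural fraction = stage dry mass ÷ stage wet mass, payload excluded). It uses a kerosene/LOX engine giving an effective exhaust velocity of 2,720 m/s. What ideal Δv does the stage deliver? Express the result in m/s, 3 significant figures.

Δv ≈ 6480 m/s

Stage wet mass = m₀ − payload = 296,000 − 5,180 = 290,820 kg.
Stage dry mass = ε × stage wet mass = 0.076 × 290,820 = 22,102.3 kg.
Burnout mass m_f = stage dry + payload = 22,102.3 + 5,180 = 27,282.3 kg.
From the ideal rocket equation, Δv = v_e · ln(296,000/27,282.3) = 2720.0 × ln(10.85) = 2720.0 × 2.3841 ≈ 6485 m/s.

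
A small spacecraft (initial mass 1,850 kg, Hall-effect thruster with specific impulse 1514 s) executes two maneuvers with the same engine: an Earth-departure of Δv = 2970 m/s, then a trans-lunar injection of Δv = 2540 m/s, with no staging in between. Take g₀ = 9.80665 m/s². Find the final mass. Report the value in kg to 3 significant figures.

final mass ≈ 1280 kg

v_e = Isp · g₀ = 1514 × 9.80665 = 14847.3 m/s.
After the first burn: m = 1850 × exp(−2970/14847.3) = 1850 × 0.81870 = 1,514.6 kg.
After the second burn: m = 1,514.6 × exp(−2540/14847.3) = 1,514.6 × 0.84276 = 1,276.44 kg.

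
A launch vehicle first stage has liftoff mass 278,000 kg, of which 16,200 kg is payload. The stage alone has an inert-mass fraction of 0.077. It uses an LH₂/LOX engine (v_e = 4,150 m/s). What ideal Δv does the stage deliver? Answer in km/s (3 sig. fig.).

Stage wet mass = m₀ − payload = 278,000 − 16,200 = 261,800 kg.
Stage dry mass = ε × stage wet mass = 0.077 × 261,800 = 20,158.6 kg.
Burnout mass m_f = stage dry + payload = 20,158.6 + 16,200 = 36,358.6 kg.
By the Tsiolkovsky rocket equation, Δv = v_e · ln(278,000/36,358.6) = 4150.0 × ln(7.646) = 4150.0 × 2.0342 ≈ 8442 m/s.

Δv ≈ 8.44 km/s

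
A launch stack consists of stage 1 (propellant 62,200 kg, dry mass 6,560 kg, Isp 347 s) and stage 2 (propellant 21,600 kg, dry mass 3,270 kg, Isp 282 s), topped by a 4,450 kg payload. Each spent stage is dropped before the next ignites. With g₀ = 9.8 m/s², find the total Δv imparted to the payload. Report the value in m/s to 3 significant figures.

Ignition mass of stage 1 = 62,200+6,560 + 21,600+3,270 + 4,450 = 98,080 kg.
Stage 1: m₀ = 98,080 kg, m_f = 98,080 − 62,200 = 35,880 kg; Δv = 347×9.8×ln(2.734) = 3400.6×1.0056 ≈ 3420 m/s.
Stage 2: m₀ = 29,320 kg, m_f = 29,320 − 21,600 = 7,720 kg; Δv = 282×9.8×ln(3.798) = 2763.6×1.3345 ≈ 3688 m/s.
Total Δv = 3420 + 3688 = 7108 m/s.

Δv ≈ 7110 m/s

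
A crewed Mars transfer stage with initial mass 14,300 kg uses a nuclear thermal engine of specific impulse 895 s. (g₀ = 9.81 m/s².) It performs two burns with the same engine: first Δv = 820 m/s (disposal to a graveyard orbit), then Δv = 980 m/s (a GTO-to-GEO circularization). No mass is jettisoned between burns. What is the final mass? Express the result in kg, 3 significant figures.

v_e = Isp · g₀ = 895 × 9.81 = 8780.0 m/s.
After the first burn: m = 14300 × exp(−820/8780.0) = 14300 × 0.91083 = 13,024.9 kg.
After the second burn: m = 13,024.9 × exp(−980/8780.0) = 13,024.9 × 0.89439 = 11,649.3 kg.

final mass ≈ 11600 kg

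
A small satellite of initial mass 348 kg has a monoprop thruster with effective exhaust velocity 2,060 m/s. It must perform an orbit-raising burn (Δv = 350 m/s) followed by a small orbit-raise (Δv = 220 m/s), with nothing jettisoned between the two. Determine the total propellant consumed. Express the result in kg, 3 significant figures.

total propellant consumed ≈ 84.1 kg

After the first burn: m = 348 × exp(−350/2060.0) = 348 × 0.84375 = 293.625 kg.
After the second burn: m = 293.625 × exp(−220/2060.0) = 293.625 × 0.89871 = 263.884 kg.
Total propellant = m₀ − m_final = 348 − 263.884 = 84.116 kg.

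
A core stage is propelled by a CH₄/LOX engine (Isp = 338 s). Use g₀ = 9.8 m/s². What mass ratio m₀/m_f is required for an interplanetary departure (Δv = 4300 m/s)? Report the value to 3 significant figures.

v_e = Isp · g₀ = 338 × 9.8 = 3312.4 m/s.
m₀/m_f = exp(Δv / v_e) = exp(4300 / 3312.4) = exp(1.2982) = 3.6625.

mass ratio ≈ 3.66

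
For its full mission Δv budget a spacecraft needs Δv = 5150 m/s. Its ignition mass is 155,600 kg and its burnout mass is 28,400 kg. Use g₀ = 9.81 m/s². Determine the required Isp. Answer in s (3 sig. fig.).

Isp ≈ 309 s

ln(m₀/m_f) = ln(155600/28400) = ln(5.479) = 1.7009.
v_e = Δv / ln(m₀/m_f) = 5150 / 1.7009 = 3027.8 m/s.
Isp = v_e / g₀ = 3027.8 / 9.81 = 308.6 s.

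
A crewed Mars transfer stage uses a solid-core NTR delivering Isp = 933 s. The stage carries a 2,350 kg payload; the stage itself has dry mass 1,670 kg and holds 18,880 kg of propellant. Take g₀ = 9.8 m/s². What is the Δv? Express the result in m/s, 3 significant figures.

Δv ≈ 15900 m/s

v_e = Isp · g₀ = 933 × 9.8 = 9143.4 m/s.
m₀ = payload + dry + propellant = 2,350 + 1,670 + 18,880 = 22,900 kg.
m_f = payload + dry = 2,350 + 1,670 = 4,020 kg.
Δv = v_e · ln(m₀/m_f) = 9143.4 × ln(5.697) = 9143.4 × 1.7399 ≈ 15908.2 m/s.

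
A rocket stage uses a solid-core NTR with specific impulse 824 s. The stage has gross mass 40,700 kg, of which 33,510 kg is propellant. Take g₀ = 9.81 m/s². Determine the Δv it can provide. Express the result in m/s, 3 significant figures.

v_e = Isp · g₀ = 824 × 9.81 = 8083.4 m/s.
m_f = m₀ − m_prop = 40,700 − 33,510 = 7,190 kg.
By the Tsiolkovsky rocket equation, Δv = v_e · ln(m₀/m_f) = 8083.4 × ln(5.661) = 8083.4 × 1.7335 ≈ 14012.9 m/s.

Δv ≈ 14000 m/s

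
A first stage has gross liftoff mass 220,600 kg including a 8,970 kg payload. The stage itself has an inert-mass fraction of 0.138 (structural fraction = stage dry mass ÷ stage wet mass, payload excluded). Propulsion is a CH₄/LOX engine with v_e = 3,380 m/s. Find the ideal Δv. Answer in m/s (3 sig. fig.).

Δv ≈ 5930 m/s

Stage wet mass = m₀ − payload = 220,600 − 8,970 = 211,630 kg.
Stage dry mass = ε × stage wet mass = 0.138 × 211,630 = 29,204.9 kg.
Burnout mass m_f = stage dry + payload = 29,204.9 + 8,970 = 38,174.9 kg.
Rocket equation: Δv = v_e · ln(220,600/38,174.9) = 3380.0 × ln(5.779) = 3380.0 × 1.7542 ≈ 5929 m/s.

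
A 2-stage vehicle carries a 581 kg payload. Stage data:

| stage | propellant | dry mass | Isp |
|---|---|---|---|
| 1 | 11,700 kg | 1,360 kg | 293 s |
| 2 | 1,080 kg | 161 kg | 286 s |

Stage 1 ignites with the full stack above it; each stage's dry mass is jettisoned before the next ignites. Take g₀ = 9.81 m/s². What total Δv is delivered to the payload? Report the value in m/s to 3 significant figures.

Ignition mass of stage 1 = 11,700+1,360 + 1,080+161 + 581 = 14,882 kg.
Stage 1: m₀ = 14,882 kg, m_f = 14,882 − 11,700 = 3,182 kg; Δv = 293×9.81×ln(4.677) = 2874.3×1.5426 ≈ 4434 m/s.
Stage 2: m₀ = 1,822 kg, m_f = 1,822 − 1,080 = 742 kg; Δv = 286×9.81×ln(2.456) = 2805.7×0.8983 ≈ 2520 m/s.
Total Δv = 4434 + 2520 = 6954 m/s.

Δv ≈ 6950 m/s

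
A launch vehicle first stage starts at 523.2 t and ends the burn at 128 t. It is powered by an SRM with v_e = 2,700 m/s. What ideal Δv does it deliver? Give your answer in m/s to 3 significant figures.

Using Δv = v_e ln(m₀/m_f): Δv = v_e · ln(m₀/m_f) = 2700.0 × ln(4.088) = 2700.0 × 1.4079 ≈ 3801.4 m/s.

Δv ≈ 3800 m/s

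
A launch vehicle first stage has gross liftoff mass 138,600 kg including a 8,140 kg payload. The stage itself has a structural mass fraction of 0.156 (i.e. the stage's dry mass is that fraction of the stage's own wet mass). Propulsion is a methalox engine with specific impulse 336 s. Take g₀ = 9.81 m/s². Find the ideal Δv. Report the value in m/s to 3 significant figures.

Stage wet mass = m₀ − payload = 138,600 − 8,140 = 130,460 kg.
Stage dry mass = ε × stage wet mass = 0.156 × 130,460 = 20,351.8 kg.
Burnout mass m_f = stage dry + payload = 20,351.8 + 8,140 = 28,491.8 kg.
v_e = Isp · g₀ = 336 × 9.81 = 3296.2 m/s.
Rocket equation: Δv = v_e · ln(138,600/28,491.8) = 3296.2 × ln(4.865) = 3296.2 × 1.5820 ≈ 5214 m/s.

Δv ≈ 5210 m/s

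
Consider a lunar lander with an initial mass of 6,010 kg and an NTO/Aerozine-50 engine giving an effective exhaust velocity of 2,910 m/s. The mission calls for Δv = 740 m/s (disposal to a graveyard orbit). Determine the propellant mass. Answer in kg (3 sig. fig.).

propellant mass ≈ 1350 kg

m₀/m_f = exp(Δv / v_e) = exp(740 / 2910.0) = exp(0.2543) = 1.2896.
m_f = 6,010 / 1.2896 = 4,660.36 kg, so propellant = m₀ − m_f = 6,010 − 4,660.36 = 1,349.64 kg.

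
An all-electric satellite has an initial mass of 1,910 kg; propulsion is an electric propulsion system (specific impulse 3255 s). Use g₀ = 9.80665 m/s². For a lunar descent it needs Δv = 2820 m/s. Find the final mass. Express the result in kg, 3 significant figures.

v_e = Isp · g₀ = 3255 × 9.80665 = 31920.6 m/s.
Using Δv = v_e ln(m₀/m_f): m₀/m_f = exp(Δv / v_e) = exp(2820 / 31920.6) = exp(0.0883) = 1.0924.
m_f = m₀ / 1.0924 = 1,910 / 1.0924 = 1,748.44 kg.

final mass ≈ 1750 kg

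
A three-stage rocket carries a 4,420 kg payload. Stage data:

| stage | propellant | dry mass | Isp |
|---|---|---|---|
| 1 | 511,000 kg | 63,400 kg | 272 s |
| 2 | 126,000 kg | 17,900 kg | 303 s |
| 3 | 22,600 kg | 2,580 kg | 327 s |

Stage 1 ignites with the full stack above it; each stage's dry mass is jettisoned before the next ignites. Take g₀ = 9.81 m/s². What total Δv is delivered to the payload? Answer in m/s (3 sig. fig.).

Ignition mass of stage 1 = 511,000+63,400 + 126,000+17,900 + 22,600+2,580 + 4,420 = 747,900 kg.
Stage 1: m₀ = 747,900 kg, m_f = 747,900 − 511,000 = 236,900 kg; Δv = 272×9.81×ln(3.157) = 2668.3×1.1496 ≈ 3068 m/s.
Stage 2: m₀ = 173,500 kg, m_f = 173,500 − 126,000 = 47,500 kg; Δv = 303×9.81×ln(3.653) = 2972.4×1.2954 ≈ 3851 m/s.
Stage 3: m₀ = 29,600 kg, m_f = 29,600 − 22,600 = 7,000 kg; Δv = 327×9.81×ln(4.229) = 3207.9×1.4419 ≈ 4625 m/s.
Total Δv = 3068 + 3851 + 4625 = 11544 m/s.

Δv ≈ 11500 m/s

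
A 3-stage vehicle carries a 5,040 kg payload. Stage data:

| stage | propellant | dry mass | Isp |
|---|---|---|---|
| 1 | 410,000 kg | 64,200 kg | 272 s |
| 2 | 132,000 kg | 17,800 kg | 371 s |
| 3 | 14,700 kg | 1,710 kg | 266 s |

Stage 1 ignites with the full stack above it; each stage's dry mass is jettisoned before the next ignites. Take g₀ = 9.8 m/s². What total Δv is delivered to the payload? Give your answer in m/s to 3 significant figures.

Δv ≈ 11100 m/s

Ignition mass of stage 1 = 410,000+64,200 + 132,000+17,800 + 14,700+1,710 + 5,040 = 645,450 kg.
Stage 1: m₀ = 645,450 kg, m_f = 645,450 − 410,000 = 235,450 kg; Δv = 272×9.8×ln(2.741) = 2665.6×1.0084 ≈ 2688 m/s.
Stage 2: m₀ = 171,250 kg, m_f = 171,250 − 132,000 = 39,250 kg; Δv = 371×9.8×ln(4.363) = 3635.8×1.4732 ≈ 5356 m/s.
Stage 3: m₀ = 21,450 kg, m_f = 21,450 − 14,700 = 6,750 kg; Δv = 266×9.8×ln(3.178) = 2606.8×1.1562 ≈ 3014 m/s.
Total Δv = 2688 + 5356 + 3014 = 11058 m/s.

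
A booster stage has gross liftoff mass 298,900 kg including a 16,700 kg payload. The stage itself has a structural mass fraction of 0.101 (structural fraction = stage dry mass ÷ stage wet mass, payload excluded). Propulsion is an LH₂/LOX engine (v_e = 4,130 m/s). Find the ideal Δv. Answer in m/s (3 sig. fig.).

Δv ≈ 7800 m/s

Stage wet mass = m₀ − payload = 298,900 − 16,700 = 282,200 kg.
Stage dry mass = ε × stage wet mass = 0.101 × 282,200 = 28,502.2 kg.
Burnout mass m_f = stage dry + payload = 28,502.2 + 16,700 = 45,202.2 kg.
Δv = v_e · ln(298,900/45,202.2) = 4130.0 × ln(6.613) = 4130.0 × 1.8890 ≈ 7801 m/s.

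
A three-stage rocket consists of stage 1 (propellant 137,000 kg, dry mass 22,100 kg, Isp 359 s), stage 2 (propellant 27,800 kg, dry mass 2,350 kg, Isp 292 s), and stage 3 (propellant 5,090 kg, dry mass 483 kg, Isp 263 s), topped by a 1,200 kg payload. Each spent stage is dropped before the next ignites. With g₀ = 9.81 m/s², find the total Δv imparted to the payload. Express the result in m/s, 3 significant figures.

Ignition mass of stage 1 = 137,000+22,100 + 27,800+2,350 + 5,090+483 + 1,200 = 196,023 kg.
Stage 1: m₀ = 196,023 kg, m_f = 196,023 − 137,000 = 59,023 kg; Δv = 359×9.81×ln(3.321) = 3521.8×1.2003 ≈ 4227 m/s.
Stage 2: m₀ = 36,923 kg, m_f = 36,923 − 27,800 = 9,123 kg; Δv = 292×9.81×ln(4.047) = 2864.5×1.3980 ≈ 4005 m/s.
Stage 3: m₀ = 6,773 kg, m_f = 6,773 − 5,090 = 1,683 kg; Δv = 263×9.81×ln(4.024) = 2580.0×1.3924 ≈ 3592 m/s.
Total Δv = 4227 + 4005 + 3592 = 11824 m/s.

Δv ≈ 11800 m/s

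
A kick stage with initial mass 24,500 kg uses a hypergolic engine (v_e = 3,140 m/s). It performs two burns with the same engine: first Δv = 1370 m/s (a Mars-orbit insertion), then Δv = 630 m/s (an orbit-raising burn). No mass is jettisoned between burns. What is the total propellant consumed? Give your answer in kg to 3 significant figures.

After the first burn: m = 24500 × exp(−1370/3140.0) = 24500 × 0.64642 = 15,837.3 kg.
After the second burn: m = 15,837.3 × exp(−630/3140.0) = 15,837.3 × 0.81821 = 12,958.2 kg.
Total propellant = m₀ − m_final = 24500 − 12,958.2 = 11,541.8 kg.

total propellant consumed ≈ 11500 kg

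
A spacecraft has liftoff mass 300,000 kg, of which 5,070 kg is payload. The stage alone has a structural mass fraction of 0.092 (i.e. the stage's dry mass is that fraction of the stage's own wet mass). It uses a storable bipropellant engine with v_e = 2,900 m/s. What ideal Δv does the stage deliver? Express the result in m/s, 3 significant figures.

Stage wet mass = m₀ − payload = 300,000 − 5,070 = 294,930 kg.
Stage dry mass = ε × stage wet mass = 0.092 × 294,930 = 27,133.6 kg.
Burnout mass m_f = stage dry + payload = 27,133.6 + 5,070 = 32,203.6 kg.
From the ideal rocket equation, Δv = v_e · ln(300,000/32,203.6) = 2900.0 × ln(9.316) = 2900.0 × 2.2317 ≈ 6472 m/s.

Δv ≈ 6470 m/s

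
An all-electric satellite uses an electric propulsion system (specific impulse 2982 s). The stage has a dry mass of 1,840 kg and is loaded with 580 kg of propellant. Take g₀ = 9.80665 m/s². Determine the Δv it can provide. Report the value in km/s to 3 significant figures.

Δv ≈ 8.01 km/s

v_e = Isp · g₀ = 2982 × 9.80665 = 29243.4 m/s.
m₀ = m_dry + m_prop = 1,840 + 580 = 2,420 kg.
By the Tsiolkovsky rocket equation, Δv = v_e · ln(m₀/m_f) = 29243.4 × ln(1.315) = 29243.4 × 0.2740 ≈ 8012.8 m/s.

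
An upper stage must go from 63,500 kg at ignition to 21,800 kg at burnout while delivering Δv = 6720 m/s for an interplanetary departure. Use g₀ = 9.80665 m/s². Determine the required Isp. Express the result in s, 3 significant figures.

ln(m₀/m_f) = ln(63500/21800) = ln(2.913) = 1.0691.
v_e = Δv / ln(m₀/m_f) = 6720 / 1.0691 = 6285.5 m/s.
Isp = v_e / g₀ = 6285.5 / 9.80665 = 640.9 s.

Isp ≈ 641 s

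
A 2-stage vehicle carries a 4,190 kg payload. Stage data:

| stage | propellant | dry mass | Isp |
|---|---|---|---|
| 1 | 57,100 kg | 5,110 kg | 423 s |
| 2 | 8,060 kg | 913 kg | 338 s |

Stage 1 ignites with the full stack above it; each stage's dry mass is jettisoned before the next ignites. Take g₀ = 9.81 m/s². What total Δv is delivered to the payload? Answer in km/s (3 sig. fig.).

Ignition mass of stage 1 = 57,100+5,110 + 8,060+913 + 4,190 = 75,373 kg.
Stage 1: m₀ = 75,373 kg, m_f = 75,373 − 57,100 = 18,273 kg; Δv = 423×9.81×ln(4.125) = 4149.6×1.4170 ≈ 5880 m/s.
Stage 2: m₀ = 13,163 kg, m_f = 13,163 − 8,060 = 5,103 kg; Δv = 338×9.81×ln(2.579) = 3315.8×0.9476 ≈ 3142 m/s.
Total Δv = 5880 + 3142 = 9022 m/s.

Δv ≈ 9.02 km/s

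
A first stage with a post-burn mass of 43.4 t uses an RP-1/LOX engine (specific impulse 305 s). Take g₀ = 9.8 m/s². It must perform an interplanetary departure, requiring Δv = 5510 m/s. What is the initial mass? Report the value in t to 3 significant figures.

initial mass ≈ 274 t

v_e = Isp · g₀ = 305 × 9.8 = 2989.0 m/s.
Rocket equation: m₀/m_f = exp(Δv / v_e) = exp(5510 / 2989.0) = exp(1.8434) = 6.3181.
m₀ = m_f × 6.3181 = 43.4 × 6.3181 = 274.206 t.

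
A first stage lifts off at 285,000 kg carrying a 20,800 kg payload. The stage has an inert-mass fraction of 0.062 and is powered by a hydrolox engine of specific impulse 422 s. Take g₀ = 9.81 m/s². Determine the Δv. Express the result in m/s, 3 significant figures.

Stage wet mass = m₀ − payload = 285,000 − 20,800 = 264,200 kg.
Stage dry mass = ε × stage wet mass = 0.062 × 264,200 = 16,380.4 kg.
Burnout mass m_f = stage dry + payload = 16,380.4 + 20,800 = 37,180.4 kg.
v_e = Isp · g₀ = 422 × 9.81 = 4139.8 m/s.
From the ideal rocket equation, Δv = v_e · ln(285,000/37,180.4) = 4139.8 × ln(7.665) = 4139.8 × 2.0367 ≈ 8432 m/s.

Δv ≈ 8430 m/s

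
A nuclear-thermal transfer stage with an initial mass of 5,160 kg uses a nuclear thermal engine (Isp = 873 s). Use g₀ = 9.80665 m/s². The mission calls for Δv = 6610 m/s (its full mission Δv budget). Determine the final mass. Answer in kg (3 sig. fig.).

v_e = Isp · g₀ = 873 × 9.80665 = 8561.2 m/s.
From the ideal rocket equation, m₀/m_f = exp(Δv / v_e) = exp(6610 / 8561.2) = exp(0.7721) = 2.1643.
m_f = m₀ / 2.1643 = 5,160 / 2.1643 = 2,384.14 kg.

final mass ≈ 2380 kg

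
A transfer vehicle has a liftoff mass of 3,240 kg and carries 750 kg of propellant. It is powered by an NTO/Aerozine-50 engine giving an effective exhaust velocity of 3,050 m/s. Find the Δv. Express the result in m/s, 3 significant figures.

m_f = m₀ − m_prop = 3,240 − 750 = 2,490 kg.
Δv = v_e · ln(m₀/m_f) = 3050.0 × ln(1.301) = 3050.0 × 0.2633 ≈ 803.0 m/s.

Δv ≈ 803 m/s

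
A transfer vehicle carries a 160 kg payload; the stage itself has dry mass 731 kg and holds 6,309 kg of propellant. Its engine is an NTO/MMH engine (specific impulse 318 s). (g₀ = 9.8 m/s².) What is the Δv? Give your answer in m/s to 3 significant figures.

Δv ≈ 6510 m/s

v_e = Isp · g₀ = 318 × 9.8 = 3116.4 m/s.
m₀ = payload + dry + propellant = 160 + 731 + 6,309 = 7,200 kg.
m_f = payload + dry = 160 + 731 = 891 kg.
From the ideal rocket equation, Δv = v_e · ln(m₀/m_f) = 3116.4 × ln(8.081) = 3116.4 × 2.0895 ≈ 6511.7 m/s.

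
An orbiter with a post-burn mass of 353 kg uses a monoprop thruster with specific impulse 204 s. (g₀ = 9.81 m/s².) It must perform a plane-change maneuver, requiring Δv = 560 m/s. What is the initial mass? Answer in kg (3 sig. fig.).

initial mass ≈ 467 kg

v_e = Isp · g₀ = 204 × 9.81 = 2001.2 m/s.
m₀/m_f = exp(Δv / v_e) = exp(560 / 2001.2) = exp(0.2798) = 1.3229.
m₀ = m_f × 1.3229 = 353 × 1.3229 = 466.984 kg.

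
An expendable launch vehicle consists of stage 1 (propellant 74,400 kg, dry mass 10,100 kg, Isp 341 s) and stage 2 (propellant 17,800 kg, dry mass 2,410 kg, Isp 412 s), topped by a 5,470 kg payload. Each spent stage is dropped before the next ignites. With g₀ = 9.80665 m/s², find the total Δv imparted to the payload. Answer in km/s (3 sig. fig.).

Δv ≈ 8.53 km/s

Ignition mass of stage 1 = 74,400+10,100 + 17,800+2,410 + 5,470 = 110,180 kg.
Stage 1: m₀ = 110,180 kg, m_f = 110,180 − 74,400 = 35,780 kg; Δv = 341×9.80665×ln(3.079) = 3344.1×1.1247 ≈ 3761 m/s.
Stage 2: m₀ = 25,680 kg, m_f = 25,680 − 17,800 = 7,880 kg; Δv = 412×9.80665×ln(3.259) = 4040.3×1.1814 ≈ 4773 m/s.
Total Δv = 3761 + 4773 = 8534 m/s.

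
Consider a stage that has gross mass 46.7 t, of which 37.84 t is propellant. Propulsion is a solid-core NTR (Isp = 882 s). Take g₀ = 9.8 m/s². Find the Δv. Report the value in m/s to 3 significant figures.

Δv ≈ 14400 m/s

v_e = Isp · g₀ = 882 × 9.8 = 8643.6 m/s.
m_f = m₀ − m_prop = 46.7 − 37.84 = 8.86 t.
Using Δv = v_e ln(m₀/m_f): Δv = v_e · ln(m₀/m_f) = 8643.6 × ln(5.271) = 8643.6 × 1.6622 ≈ 14367.4 m/s.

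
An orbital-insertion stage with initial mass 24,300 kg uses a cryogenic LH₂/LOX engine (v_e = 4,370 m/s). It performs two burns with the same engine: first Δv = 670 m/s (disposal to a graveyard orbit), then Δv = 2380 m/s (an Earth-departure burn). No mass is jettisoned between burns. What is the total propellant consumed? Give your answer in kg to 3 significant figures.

After the first burn: m = 24300 × exp(−670/4370.0) = 24300 × 0.85786 = 20,846 kg.
After the second burn: m = 20,846 × exp(−2380/4370.0) = 20,846 × 0.58006 = 12,091.9 kg.
Total propellant = m₀ − m_final = 24300 − 12,091.9 = 12,208.1 kg.

total propellant consumed ≈ 12200 kg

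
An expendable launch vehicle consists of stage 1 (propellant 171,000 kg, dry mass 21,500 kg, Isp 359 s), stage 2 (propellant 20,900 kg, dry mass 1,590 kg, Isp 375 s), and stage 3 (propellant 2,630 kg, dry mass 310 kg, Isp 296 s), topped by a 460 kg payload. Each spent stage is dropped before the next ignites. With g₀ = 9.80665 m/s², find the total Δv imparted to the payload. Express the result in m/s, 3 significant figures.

Ignition mass of stage 1 = 171,000+21,500 + 20,900+1,590 + 2,630+310 + 460 = 218,390 kg.
Stage 1: m₀ = 218,390 kg, m_f = 218,390 − 171,000 = 47,390 kg; Δv = 359×9.80665×ln(4.608) = 3520.6×1.5279 ≈ 5379 m/s.
Stage 2: m₀ = 25,890 kg, m_f = 25,890 − 20,900 = 4,990 kg; Δv = 375×9.80665×ln(5.188) = 3677.5×1.6464 ≈ 6055 m/s.
Stage 3: m₀ = 3,400 kg, m_f = 3,400 − 2,630 = 770 kg; Δv = 296×9.80665×ln(4.416) = 2902.8×1.4851 ≈ 4311 m/s.
Total Δv = 5379 + 6055 + 4311 = 15745 m/s.

Δv ≈ 15700 m/s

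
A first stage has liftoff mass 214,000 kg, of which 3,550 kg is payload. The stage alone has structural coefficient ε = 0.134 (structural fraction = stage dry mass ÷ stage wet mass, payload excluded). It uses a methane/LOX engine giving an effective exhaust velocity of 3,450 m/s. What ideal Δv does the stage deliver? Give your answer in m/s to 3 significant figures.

Stage wet mass = m₀ − payload = 214,000 − 3,550 = 210,450 kg.
Stage dry mass = ε × stage wet mass = 0.134 × 210,450 = 28,200.3 kg.
Burnout mass m_f = stage dry + payload = 28,200.3 + 3,550 = 31,750.3 kg.
Using Δv = v_e ln(m₀/m_f): Δv = v_e · ln(214,000/31,750.3) = 3450.0 × ln(6.74) = 3450.0 × 1.9081 ≈ 6583 m/s.

Δv ≈ 6580 m/s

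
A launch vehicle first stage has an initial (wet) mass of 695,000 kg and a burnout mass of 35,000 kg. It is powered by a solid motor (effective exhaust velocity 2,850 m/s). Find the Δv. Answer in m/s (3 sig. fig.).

Δv ≈ 8520 m/s

Δv = v_e · ln(m₀/m_f) = 2850.0 × ln(19.86) = 2850.0 × 2.9886 ≈ 8517.4 m/s.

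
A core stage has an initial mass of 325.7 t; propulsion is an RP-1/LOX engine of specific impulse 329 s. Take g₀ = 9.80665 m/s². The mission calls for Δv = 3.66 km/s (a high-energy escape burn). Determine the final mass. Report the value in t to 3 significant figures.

final mass ≈ 105 t

v_e = Isp · g₀ = 329 × 9.80665 = 3226.4 m/s.
m₀/m_f = exp(Δv / v_e) = exp(3660 / 3226.4) = exp(1.1344) = 3.1093.
m_f = m₀ / 3.1093 = 325.7 / 3.1093 = 104.75 t.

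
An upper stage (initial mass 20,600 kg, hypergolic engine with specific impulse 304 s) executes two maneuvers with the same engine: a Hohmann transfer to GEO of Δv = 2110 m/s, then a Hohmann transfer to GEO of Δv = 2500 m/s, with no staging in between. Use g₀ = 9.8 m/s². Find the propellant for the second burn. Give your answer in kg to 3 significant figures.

v_e = Isp · g₀ = 304 × 9.8 = 2979.2 m/s.
After the first burn: m = 20600 × exp(−2110/2979.2) = 20600 × 0.49251 = 10,145.7 kg.
After the second burn: m = 10,145.7 × exp(−2500/2979.2) = 10,145.7 × 0.43208 = 4,383.75 kg.
Second-burn propellant = 10,145.7 − 4,383.75 = 5,761.95 kg.

propellant for the second burn ≈ 5760 kg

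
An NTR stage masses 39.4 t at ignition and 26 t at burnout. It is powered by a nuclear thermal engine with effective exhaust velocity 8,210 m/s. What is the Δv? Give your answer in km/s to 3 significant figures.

Δv ≈ 3.41 km/s

Δv = v_e · ln(m₀/m_f) = 8210.0 × ln(1.515) = 8210.0 × 0.4157 ≈ 3412.6 m/s.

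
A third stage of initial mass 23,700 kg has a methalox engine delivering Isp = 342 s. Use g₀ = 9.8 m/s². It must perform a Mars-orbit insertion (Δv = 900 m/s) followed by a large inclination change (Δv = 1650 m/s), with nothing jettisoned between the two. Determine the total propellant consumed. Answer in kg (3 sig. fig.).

total propellant consumed ≈ 12600 kg

v_e = Isp · g₀ = 342 × 9.8 = 3351.6 m/s.
After the first burn: m = 23700 × exp(−900/3351.6) = 23700 × 0.76450 = 18,118.7 kg.
After the second burn: m = 18,118.7 × exp(−1650/3351.6) = 18,118.7 × 0.61122 = 11,074.5 kg.
Total propellant = m₀ − m_final = 23700 − 11,074.5 = 12,625.5 kg.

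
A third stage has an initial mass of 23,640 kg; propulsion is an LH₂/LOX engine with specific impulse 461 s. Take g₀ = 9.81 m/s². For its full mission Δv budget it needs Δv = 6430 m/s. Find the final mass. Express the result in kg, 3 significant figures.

final mass ≈ 5700 kg

v_e = Isp · g₀ = 461 × 9.81 = 4522.4 m/s.
Using Δv = v_e ln(m₀/m_f): m₀/m_f = exp(Δv / v_e) = exp(6430 / 4522.4) = exp(1.4218) = 4.1446.
m_f = m₀ / 4.1446 = 23,640 / 4.1446 = 5,703.81 kg.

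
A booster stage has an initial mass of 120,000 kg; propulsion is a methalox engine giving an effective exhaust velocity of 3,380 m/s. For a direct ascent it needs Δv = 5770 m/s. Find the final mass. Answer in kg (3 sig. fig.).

m₀/m_f = exp(Δv / v_e) = exp(5770 / 3380.0) = exp(1.7071) = 5.5130.
m_f = m₀ / 5.5130 = 120,000 / 5.5130 = 21,766.7 kg.

final mass ≈ 21800 kg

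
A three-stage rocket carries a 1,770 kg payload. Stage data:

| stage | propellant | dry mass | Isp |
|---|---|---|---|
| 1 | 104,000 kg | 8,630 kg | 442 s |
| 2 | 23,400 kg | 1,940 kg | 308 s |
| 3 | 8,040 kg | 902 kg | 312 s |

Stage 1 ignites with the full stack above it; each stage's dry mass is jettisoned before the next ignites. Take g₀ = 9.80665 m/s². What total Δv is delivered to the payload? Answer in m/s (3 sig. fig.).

Δv ≈ 12600 m/s

Ignition mass of stage 1 = 104,000+8,630 + 23,400+1,940 + 8,040+902 + 1,770 = 148,682 kg.
Stage 1: m₀ = 148,682 kg, m_f = 148,682 − 104,000 = 44,682 kg; Δv = 442×9.80665×ln(3.328) = 4334.5×1.2022 ≈ 5211 m/s.
Stage 2: m₀ = 36,052 kg, m_f = 36,052 − 23,400 = 12,652 kg; Δv = 308×9.80665×ln(2.85) = 3020.4×1.0471 ≈ 3163 m/s.
Stage 3: m₀ = 10,712 kg, m_f = 10,712 − 8,040 = 2,672 kg; Δv = 312×9.80665×ln(4.009) = 3059.7×1.3885 ≈ 4248 m/s.
Total Δv = 5211 + 3163 + 4248 = 12622 m/s.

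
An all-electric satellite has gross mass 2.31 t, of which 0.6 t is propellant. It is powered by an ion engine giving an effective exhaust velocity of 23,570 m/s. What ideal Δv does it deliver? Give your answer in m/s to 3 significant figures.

m_f = m₀ − m_prop = 2.31 − 0.6 = 1.71 t.
Δv = v_e · ln(m₀/m_f) = 23570.0 × ln(1.351) = 23570.0 × 0.3008 ≈ 7088.8 m/s.

Δv ≈ 7090 m/s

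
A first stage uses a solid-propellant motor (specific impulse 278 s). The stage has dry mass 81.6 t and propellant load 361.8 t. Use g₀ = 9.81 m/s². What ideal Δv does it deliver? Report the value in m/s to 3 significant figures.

v_e = Isp · g₀ = 278 × 9.81 = 2727.2 m/s.
m₀ = m_dry + m_prop = 81.6 + 361.8 = 443.4 t.
Δv = v_e · ln(m₀/m_f) = 2727.2 × ln(5.434) = 2727.2 × 1.6926 ≈ 4616.1 m/s.

Δv ≈ 4620 m/s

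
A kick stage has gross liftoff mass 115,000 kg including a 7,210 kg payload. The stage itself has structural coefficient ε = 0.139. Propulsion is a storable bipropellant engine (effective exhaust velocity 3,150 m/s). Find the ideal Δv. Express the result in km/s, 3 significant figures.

Δv ≈ 5.18 km/s

Stage wet mass = m₀ − payload = 115,000 − 7,210 = 107,790 kg.
Stage dry mass = ε × stage wet mass = 0.139 × 107,790 = 14,982.8 kg.
Burnout mass m_f = stage dry + payload = 14,982.8 + 7,210 = 22,192.8 kg.
Using Δv = v_e ln(m₀/m_f): Δv = v_e · ln(115,000/22,192.8) = 3150.0 × ln(5.182) = 3150.0 × 1.6452 ≈ 5182 m/s.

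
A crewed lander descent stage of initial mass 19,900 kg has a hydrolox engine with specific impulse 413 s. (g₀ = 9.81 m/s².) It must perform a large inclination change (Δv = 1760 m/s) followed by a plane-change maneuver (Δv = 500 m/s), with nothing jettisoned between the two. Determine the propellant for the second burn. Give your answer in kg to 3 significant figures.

propellant for the second burn ≈ 1500 kg

v_e = Isp · g₀ = 413 × 9.81 = 4051.5 m/s.
After the first burn: m = 19900 × exp(−1760/4051.5) = 19900 × 0.64765 = 12,888.2 kg.
After the second burn: m = 12,888.2 × exp(−500/4051.5) = 12,888.2 × 0.88390 = 11,391.9 kg.
Second-burn propellant = 12,888.2 − 11,391.9 = 1,496.3 kg.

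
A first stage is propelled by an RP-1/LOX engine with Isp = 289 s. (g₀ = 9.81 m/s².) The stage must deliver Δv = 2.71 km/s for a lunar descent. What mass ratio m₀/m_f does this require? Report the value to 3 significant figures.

mass ratio ≈ 2.60

v_e = Isp · g₀ = 289 × 9.81 = 2835.1 m/s.
From the ideal rocket equation, m₀/m_f = exp(Δv / v_e) = exp(2710 / 2835.1) = exp(0.9559) = 2.6010.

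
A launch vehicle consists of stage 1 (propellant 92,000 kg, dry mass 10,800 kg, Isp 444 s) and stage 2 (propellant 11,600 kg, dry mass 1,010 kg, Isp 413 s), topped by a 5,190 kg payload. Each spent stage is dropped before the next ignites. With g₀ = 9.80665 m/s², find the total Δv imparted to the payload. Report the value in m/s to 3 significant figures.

Ignition mass of stage 1 = 92,000+10,800 + 11,600+1,010 + 5,190 = 120,600 kg.
Stage 1: m₀ = 120,600 kg, m_f = 120,600 − 92,000 = 28,600 kg; Δv = 444×9.80665×ln(4.217) = 4354.2×1.4391 ≈ 6266 m/s.
Stage 2: m₀ = 17,800 kg, m_f = 17,800 − 11,600 = 6,200 kg; Δv = 413×9.80665×ln(2.871) = 4050.1×1.0546 ≈ 4271 m/s.
Total Δv = 6266 + 4271 = 10537 m/s.

Δv ≈ 10500 m/s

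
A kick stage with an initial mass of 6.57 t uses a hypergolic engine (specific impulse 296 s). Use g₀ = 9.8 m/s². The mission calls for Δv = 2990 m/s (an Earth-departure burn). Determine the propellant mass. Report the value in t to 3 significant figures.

v_e = Isp · g₀ = 296 × 9.8 = 2900.8 m/s.
From the ideal rocket equation, m₀/m_f = exp(Δv / v_e) = exp(2990 / 2900.8) = exp(1.0308) = 2.8032.
m_f = 6.57 / 2.8032 = 2.34375 t, so propellant = m₀ − m_f = 6.57 − 2.34375 = 4.22625 t.

propellant mass ≈ 4.23 t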